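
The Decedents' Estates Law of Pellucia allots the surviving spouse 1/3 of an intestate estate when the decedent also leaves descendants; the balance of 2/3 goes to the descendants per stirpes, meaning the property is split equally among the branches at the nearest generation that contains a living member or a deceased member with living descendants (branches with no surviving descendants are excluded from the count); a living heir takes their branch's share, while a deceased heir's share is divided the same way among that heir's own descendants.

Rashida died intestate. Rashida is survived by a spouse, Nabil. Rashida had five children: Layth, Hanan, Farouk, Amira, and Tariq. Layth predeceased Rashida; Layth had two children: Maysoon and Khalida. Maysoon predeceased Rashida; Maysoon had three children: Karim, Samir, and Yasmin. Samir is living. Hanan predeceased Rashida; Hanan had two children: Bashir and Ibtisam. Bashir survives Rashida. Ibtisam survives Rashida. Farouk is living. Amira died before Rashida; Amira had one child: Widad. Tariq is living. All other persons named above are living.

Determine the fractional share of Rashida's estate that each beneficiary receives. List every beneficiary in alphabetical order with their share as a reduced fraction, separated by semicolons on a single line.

Bashir 1/15; Farouk 2/15; Ibtisam 1/15; Karim 1/45; Khalida 1/15; Nabil 1/3; Samir 1/45; Tariq 2/15; Widad 2/15; Yasmin 1/45

Nabil, as surviving spouse, takes 1/3.
The remaining 2/3 passes to Rashida's descendants per stirpes.
The 2/3 is divided into 5 equal shares of 2/15 among Layth, Hanan, Farouk, Amira, Tariq.
Layth predeceased; the 2/15 allotted to Layth's branch passes to Layth's issue by representation.
The 2/15 is divided into 2 equal shares of 1/15 among Maysoon, Khalida.
Maysoon predeceased; the 1/15 allotted to Maysoon's branch passes to Maysoon's issue by representation.
The 1/15 is divided into 3 equal shares of 1/45 among Karim, Samir, Yasmin.
Karim is living and takes 1/45.
Samir is living and takes 1/45.
Yasmin is living and takes 1/45.
Khalida is living and takes 1/15.
Hanan predeceased; the 2/15 allotted to Hanan's branch passes to Hanan's issue by representation.
The 2/15 is divided into 2 equal shares of 1/15 among Bashir, Ibtisam.
Bashir is living and takes 1/15.
Ibtisam is living and takes 1/15.
Farouk is living and takes 2/15.
Amira predeceased; the 2/15 allotted to Amira's branch passes to Amira's issue by representation.
Widad is the sole taker at this level and receives the full 2/15.
Tariq is living and takes 2/15.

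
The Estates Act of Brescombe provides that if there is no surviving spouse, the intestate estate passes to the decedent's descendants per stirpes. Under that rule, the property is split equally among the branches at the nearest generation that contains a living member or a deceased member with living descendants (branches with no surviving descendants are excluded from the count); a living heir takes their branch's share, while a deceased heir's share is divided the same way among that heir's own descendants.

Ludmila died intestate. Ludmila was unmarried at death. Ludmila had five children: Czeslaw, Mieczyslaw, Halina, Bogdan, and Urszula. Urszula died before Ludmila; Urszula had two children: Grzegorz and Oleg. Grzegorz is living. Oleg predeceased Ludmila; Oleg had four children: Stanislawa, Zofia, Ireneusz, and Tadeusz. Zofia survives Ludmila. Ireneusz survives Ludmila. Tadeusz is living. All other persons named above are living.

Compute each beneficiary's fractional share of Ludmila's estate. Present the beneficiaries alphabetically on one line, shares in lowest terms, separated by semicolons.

Bogdan 1/5; Czeslaw 1/5; Grzegorz 1/10; Halina 1/5; Ireneusz 1/40; Mieczyslaw 1/5; Stanislawa 1/40; Tadeusz 1/40; Zofia 1/40

There is no surviving spouse, so the entire estate passes to Ludmila's descendants per stirpes.
The estate is divided into 5 equal shares of 1/5 among Czeslaw, Mieczyslaw, Halina, Bogdan, Urszula.
Czeslaw is living and takes 1/5.
Mieczyslaw is living and takes 1/5.
Halina is living and takes 1/5.
Bogdan is living and takes 1/5.
Urszula predeceased; the 1/5 allotted to Urszula's branch passes to Urszula's issue by representation.
The 1/5 is divided into 2 equal shares of 1/10 among Grzegorz, Oleg.
Grzegorz is living and takes 1/10.
Oleg predeceased; the 1/10 allotted to Oleg's branch passes to Oleg's issue by representation.
The 1/10 is divided into 4 equal shares of 1/40 among Stanislawa, Zofia, Ireneusz, Tadeusz.
Stanislawa is living and takes 1/40.
Zofia is living and takes 1/40.
Ireneusz is living and takes 1/40.
Tadeusz is living and takes 1/40.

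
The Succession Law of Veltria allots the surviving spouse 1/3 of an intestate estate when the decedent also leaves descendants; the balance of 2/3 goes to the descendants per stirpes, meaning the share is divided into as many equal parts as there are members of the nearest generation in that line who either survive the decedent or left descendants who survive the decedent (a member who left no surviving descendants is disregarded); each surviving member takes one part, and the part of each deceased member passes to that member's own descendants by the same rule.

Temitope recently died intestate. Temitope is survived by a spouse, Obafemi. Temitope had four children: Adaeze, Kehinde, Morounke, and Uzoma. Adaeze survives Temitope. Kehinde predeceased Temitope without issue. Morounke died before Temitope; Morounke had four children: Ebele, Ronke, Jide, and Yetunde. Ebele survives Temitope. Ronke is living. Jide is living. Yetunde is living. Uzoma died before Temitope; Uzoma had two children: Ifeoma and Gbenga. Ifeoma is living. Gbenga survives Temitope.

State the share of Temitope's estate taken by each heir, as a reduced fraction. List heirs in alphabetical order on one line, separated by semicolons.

Obafemi, as surviving spouse, takes 1/3.
The remaining 2/3 passes to Temitope's descendants per stirpes.
Kehinde left no surviving issue, so that branch lapses and is disregarded.
The 2/3 is divided into 3 equal shares of 2/9 among Adaeze, Morounke, Uzoma.
Adaeze is living and takes 2/9.
Morounke predeceased; the 2/9 allotted to Morounke's branch passes to Morounke's issue by representation.
The 2/9 is divided into 4 equal shares of 1/18 among Ebele, Ronke, Jide, Yetunde.
Ebele is living and takes 1/18.
Ronke is living and takes 1/18.
Jide is living and takes 1/18.
Yetunde is living and takes 1/18.
Uzoma predeceased; the 2/9 allotted to Uzoma's branch passes to Uzoma's issue by representation.
The 2/9 is divided into 2 equal shares of 1/9 among Ifeoma, Gbenga.
Ifeoma is living and takes 1/9.
Gbenga is living and takes 1/9.

Adaeze 2/9; Ebele 1/18; Gbenga 1/9; Ifeoma 1/9; Jide 1/18; Obafemi 1/3; Ronke 1/18; Yetunde 1/18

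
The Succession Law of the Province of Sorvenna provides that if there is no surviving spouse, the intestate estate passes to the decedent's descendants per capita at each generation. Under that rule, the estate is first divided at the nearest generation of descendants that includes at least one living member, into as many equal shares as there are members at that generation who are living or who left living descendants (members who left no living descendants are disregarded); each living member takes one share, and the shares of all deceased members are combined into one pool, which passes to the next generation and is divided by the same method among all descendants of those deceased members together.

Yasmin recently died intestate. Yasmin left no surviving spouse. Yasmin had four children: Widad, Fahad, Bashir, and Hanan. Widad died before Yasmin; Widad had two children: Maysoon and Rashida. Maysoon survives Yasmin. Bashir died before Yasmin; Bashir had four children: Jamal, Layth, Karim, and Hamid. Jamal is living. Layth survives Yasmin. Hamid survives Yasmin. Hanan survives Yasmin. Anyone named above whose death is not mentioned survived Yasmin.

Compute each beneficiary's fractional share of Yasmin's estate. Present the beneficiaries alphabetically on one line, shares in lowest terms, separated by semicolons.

Fahad 1/4; Hamid 1/12; Hanan 1/4; Jamal 1/12; Karim 1/12; Layth 1/12; Maysoon 1/12; Rashida 1/12

There is no surviving spouse, so the entire estate passes to Yasmin's descendants per capita at each generation.
At generation 1 (Widad, Fahad, Bashir, Hanan) there are 4 shares of (1)/4 = 1/4 each.
Living: Fahad and Hanan — each takes 1/4.
Deceased: Widad and Bashir. Their combined 1/2 is pooled and carried to generation 2.
At generation 2 (Maysoon, Rashida, Jamal, Layth, Karim, Hamid) there are 6 shares of (1/2)/6 = 1/12 each.
Living: Maysoon, Rashida, Jamal, Layth, Karim, and Hamid — each takes 1/12.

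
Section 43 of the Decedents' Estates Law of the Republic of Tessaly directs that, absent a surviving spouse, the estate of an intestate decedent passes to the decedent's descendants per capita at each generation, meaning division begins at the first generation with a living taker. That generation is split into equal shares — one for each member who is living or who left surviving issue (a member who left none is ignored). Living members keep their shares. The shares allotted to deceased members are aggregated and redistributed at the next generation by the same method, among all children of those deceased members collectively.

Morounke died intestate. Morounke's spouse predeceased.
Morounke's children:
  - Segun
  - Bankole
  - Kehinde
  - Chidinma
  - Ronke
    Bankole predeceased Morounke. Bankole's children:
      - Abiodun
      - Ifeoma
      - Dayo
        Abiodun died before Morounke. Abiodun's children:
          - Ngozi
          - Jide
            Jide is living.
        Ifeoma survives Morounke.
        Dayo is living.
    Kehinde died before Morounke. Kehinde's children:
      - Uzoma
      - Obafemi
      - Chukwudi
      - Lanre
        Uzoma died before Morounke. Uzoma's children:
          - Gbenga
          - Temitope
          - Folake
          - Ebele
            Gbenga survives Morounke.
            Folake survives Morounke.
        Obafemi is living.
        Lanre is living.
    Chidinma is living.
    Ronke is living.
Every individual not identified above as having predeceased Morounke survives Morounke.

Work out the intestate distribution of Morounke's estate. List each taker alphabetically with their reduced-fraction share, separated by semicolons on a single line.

There is no surviving spouse, so the entire estate passes to Morounke's descendants per capita at each generation.
At generation 1 (Segun, Bankole, Kehinde, Chidinma, Ronke) there are 5 shares of (1)/5 = 1/5 each.
Living: Segun, Chidinma, and Ronke — each takes 1/5.
Deceased: Bankole and Kehinde. Their combined 2/5 is pooled and carried to generation 2.
At generation 2 (Abiodun, Ifeoma, Dayo, Uzoma, Obafemi, Chukwudi, Lanre) there are 7 shares of (2/5)/7 = 2/35 each.
Living: Ifeoma, Dayo, Obafemi, Chukwudi, and Lanre — each takes 2/35.
Deceased: Abiodun and Uzoma. Their combined 4/35 is pooled and carried to generation 3.
At generation 3 (Ngozi, Jide, Gbenga, Temitope, Folake, Ebele) there are 6 shares of (4/35)/6 = 2/105 each.
Living: Ngozi, Jide, Gbenga, Temitope, Folake, and Ebele — each takes 2/105.

Chidinma 1/5; Chukwudi 2/35; Dayo 2/35; Ebele 2/105; Folake 2/105; Gbenga 2/105; Ifeoma 2/35; Jide 2/105; Lanre 2/35; Ngozi 2/105; Obafemi 2/35; Ronke 1/5; Segun 1/5; Temitope 2/105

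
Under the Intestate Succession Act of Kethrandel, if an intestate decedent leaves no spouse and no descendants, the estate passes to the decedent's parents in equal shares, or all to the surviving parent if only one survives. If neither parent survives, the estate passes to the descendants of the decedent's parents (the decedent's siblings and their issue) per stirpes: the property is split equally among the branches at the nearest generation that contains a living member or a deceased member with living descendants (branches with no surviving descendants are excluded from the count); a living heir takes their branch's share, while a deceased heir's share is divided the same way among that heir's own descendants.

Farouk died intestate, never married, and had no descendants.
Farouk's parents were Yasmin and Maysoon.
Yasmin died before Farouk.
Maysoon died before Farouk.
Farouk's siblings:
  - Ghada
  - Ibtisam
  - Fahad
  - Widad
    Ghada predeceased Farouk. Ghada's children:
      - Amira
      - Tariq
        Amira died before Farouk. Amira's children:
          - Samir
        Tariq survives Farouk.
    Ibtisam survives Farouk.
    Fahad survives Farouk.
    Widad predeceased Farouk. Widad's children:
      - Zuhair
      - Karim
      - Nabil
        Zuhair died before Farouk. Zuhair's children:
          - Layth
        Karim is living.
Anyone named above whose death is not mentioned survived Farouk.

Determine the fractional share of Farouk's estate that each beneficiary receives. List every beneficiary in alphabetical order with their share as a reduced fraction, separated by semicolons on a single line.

Neither parent survives and there are no descendants, so the estate passes to Farouk's siblings and their issue per stirpes.
The estate is divided into 4 equal shares of 1/4 among Ghada, Ibtisam, Fahad, Widad.
Ghada predeceased; the 1/4 allotted to Ghada's branch passes to Ghada's issue by representation.
The 1/4 is divided into 2 equal shares of 1/8 among Amira, Tariq.
Amira predeceased; the 1/8 allotted to Amira's branch passes to Amira's issue by representation.
Samir is the sole taker at this level and receives the full 1/8.
Tariq is living and takes 1/8.
Ibtisam is living and takes 1/4.
Fahad is living and takes 1/4.
Widad predeceased; the 1/4 allotted to Widad's branch passes to Widad's issue by representation.
The 1/4 is divided into 3 equal shares of 1/12 among Zuhair, Karim, Nabil.
Zuhair predeceased; the 1/12 allotted to Zuhair's branch passes to Zuhair's issue by representation.
Layth is the sole taker at this level and receives the full 1/12.
Karim is living and takes 1/12.
Nabil is living and takes 1/12.

Fahad 1/4; Ibtisam 1/4; Karim 1/12; Layth 1/12; Nabil 1/12; Samir 1/8; Tariq 1/8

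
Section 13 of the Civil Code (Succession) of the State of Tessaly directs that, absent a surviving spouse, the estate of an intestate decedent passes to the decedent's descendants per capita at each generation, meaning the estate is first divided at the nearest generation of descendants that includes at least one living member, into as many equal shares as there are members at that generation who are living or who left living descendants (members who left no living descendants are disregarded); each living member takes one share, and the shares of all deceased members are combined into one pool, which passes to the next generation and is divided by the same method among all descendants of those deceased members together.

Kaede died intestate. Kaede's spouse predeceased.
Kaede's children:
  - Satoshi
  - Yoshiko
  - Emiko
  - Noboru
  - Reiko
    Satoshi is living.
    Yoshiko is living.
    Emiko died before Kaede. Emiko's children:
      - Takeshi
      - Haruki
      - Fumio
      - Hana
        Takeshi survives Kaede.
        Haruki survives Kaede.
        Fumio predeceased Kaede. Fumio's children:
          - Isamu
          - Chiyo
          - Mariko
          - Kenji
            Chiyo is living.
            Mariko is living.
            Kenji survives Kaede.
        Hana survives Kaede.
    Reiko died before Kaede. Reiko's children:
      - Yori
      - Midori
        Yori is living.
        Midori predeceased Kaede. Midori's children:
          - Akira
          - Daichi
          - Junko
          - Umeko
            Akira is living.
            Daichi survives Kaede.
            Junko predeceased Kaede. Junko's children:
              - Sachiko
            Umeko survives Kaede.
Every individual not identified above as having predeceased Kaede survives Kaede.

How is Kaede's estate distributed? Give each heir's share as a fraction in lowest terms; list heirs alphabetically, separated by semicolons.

There is no surviving spouse, so the entire estate passes to Kaede's descendants per capita at each generation.
At generation 1 (Satoshi, Yoshiko, Emiko, Noboru, Reiko) there are 5 shares of (1)/5 = 1/5 each.
Living: Satoshi, Yoshiko, and Noboru — each takes 1/5.
Deceased: Emiko and Reiko. Their combined 2/5 is pooled and carried to generation 2.
At generation 2 (Takeshi, Haruki, Fumio, Hana, Yori, Midori) there are 6 shares of (2/5)/6 = 1/15 each.
Living: Takeshi, Haruki, Hana, and Yori — each takes 1/15.
Deceased: Fumio and Midori. Their combined 2/15 is pooled and carried to generation 3.
At generation 3 (Isamu, Chiyo, Mariko, Kenji, Akira, Daichi, Junko, Umeko) there are 8 shares of (2/15)/8 = 1/60 each.
Living: Isamu, Chiyo, Mariko, Kenji, Akira, Daichi, and Umeko — each takes 1/60.
Deceased: Junko. That 1/60 share is carried to generation 4.
At generation 4 (Sachiko) there are 1 shares of (1/60)/1 = 1/60 each.
Living: Sachiko — each takes 1/60.

Akira 1/60; Chiyo 1/60; Daichi 1/60; Hana 1/15; Haruki 1/15; Isamu 1/60; Kenji 1/60; Mariko 1/60; Noboru 1/5; Sachiko 1/60; Satoshi 1/5; Takeshi 1/15; Umeko 1/60; Yori 1/15; Yoshiko 1/5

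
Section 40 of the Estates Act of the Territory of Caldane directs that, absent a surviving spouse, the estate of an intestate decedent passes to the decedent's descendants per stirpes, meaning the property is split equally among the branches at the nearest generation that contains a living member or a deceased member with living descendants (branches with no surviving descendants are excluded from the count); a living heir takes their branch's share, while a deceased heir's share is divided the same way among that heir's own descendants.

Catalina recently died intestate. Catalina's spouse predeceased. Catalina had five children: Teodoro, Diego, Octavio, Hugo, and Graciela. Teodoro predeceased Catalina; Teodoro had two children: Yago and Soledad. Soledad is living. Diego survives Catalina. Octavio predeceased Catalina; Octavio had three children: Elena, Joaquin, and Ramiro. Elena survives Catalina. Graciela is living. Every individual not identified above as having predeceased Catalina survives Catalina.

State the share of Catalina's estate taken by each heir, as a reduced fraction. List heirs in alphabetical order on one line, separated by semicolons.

There is no surviving spouse, so the entire estate passes to Catalina's descendants per stirpes.
The estate is divided into 5 equal shares of 1/5 among Teodoro, Diego, Octavio, Hugo, Graciela.
Teodoro predeceased; the 1/5 allotted to Teodoro's branch passes to Teodoro's issue by representation.
The 1/5 is divided into 2 equal shares of 1/10 among Yago, Soledad.
Yago is living and takes 1/10.
Soledad is living and takes 1/10.
Diego is living and takes 1/5.
Octavio predeceased; the 1/5 allotted to Octavio's branch passes to Octavio's issue by representation.
The 1/5 is divided into 3 equal shares of 1/15 among Elena, Joaquin, Ramiro.
Elena is living and takes 1/15.
Joaquin is living and takes 1/15.
Ramiro is living and takes 1/15.
Hugo is living and takes 1/5.
Graciela is living and takes 1/5.

Diego 1/5; Elena 1/15; Graciela 1/5; Hugo 1/5; Joaquin 1/15; Ramiro 1/15; Soledad 1/10; Yago 1/10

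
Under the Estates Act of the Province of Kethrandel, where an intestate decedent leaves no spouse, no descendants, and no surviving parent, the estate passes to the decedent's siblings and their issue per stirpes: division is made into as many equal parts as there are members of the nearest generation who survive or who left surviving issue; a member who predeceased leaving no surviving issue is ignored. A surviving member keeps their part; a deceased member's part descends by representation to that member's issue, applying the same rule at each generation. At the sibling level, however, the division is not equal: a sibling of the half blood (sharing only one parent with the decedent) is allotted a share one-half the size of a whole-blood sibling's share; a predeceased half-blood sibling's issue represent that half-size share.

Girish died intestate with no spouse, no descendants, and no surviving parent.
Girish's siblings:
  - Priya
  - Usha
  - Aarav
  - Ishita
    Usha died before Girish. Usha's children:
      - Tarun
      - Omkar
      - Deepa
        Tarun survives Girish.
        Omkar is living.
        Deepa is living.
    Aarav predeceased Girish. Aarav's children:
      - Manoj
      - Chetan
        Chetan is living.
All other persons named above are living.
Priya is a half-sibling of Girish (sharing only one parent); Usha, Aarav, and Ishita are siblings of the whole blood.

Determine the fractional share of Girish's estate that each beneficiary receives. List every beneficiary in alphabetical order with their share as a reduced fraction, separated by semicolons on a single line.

No spouse, descendants, or parent survives, so the estate passes to Girish's siblings per stirpes.
Half-blood siblings count for one-half the weight of whole-blood siblings at the initial division.
Dividing 1 in proportion to weights (total weight 7/2): Priya (weight 1/2) → 1/7; Usha (weight 1) → 2/7; Aarav (weight 1) → 2/7; Ishita (weight 1) → 2/7.
Priya is living and takes 1/7.
Usha predeceased; the 2/7 allotted to Usha's branch passes to Usha's issue by representation.
The 2/7 is divided into 3 equal shares of 2/21 among Tarun, Omkar, Deepa.
Tarun is living and takes 2/21.
Omkar is living and takes 2/21.
Deepa is living and takes 2/21.
Aarav predeceased; the 2/7 allotted to Aarav's branch passes to Aarav's issue by representation.
The 2/7 is divided into 2 equal shares of 1/7 among Manoj, Chetan.
Manoj is living and takes 1/7.
Chetan is living and takes 1/7.
Ishita is living and takes 2/7.

Chetan 1/7; Deepa 2/21; Ishita 2/7; Manoj 1/7; Omkar 2/21; Priya 1/7; Tarun 2/21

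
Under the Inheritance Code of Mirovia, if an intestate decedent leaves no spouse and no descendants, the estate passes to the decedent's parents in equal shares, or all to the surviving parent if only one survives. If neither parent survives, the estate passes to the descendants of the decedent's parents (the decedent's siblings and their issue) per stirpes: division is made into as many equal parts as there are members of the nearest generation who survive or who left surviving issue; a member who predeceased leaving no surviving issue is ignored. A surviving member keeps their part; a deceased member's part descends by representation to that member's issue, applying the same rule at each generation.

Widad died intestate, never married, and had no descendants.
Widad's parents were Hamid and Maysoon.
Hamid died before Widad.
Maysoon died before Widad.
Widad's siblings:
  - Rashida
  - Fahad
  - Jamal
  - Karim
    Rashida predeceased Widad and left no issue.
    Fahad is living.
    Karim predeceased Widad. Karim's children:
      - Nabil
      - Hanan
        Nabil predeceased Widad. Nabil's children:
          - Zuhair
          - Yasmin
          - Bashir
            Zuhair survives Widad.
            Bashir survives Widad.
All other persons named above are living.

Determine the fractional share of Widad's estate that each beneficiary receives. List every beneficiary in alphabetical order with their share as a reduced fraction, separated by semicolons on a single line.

Bashir 1/18; Fahad 1/3; Hanan 1/6; Jamal 1/3; Yasmin 1/18; Zuhair 1/18

Neither parent survives and there are no descendants, so the estate passes to Widad's siblings and their issue per stirpes.
Rashida left no surviving issue, so that branch lapses and is disregarded.
The estate is divided into 3 equal shares of 1/3 among Fahad, Jamal, Karim.
Fahad is living and takes 1/3.
Jamal is living and takes 1/3.
Karim predeceased; the 1/3 allotted to Karim's branch passes to Karim's issue by representation.
The 1/3 is divided into 2 equal shares of 1/6 among Nabil, Hanan.
Nabil predeceased; the 1/6 allotted to Nabil's branch passes to Nabil's issue by representation.
The 1/6 is divided into 3 equal shares of 1/18 among Zuhair, Yasmin, Bashir.
Zuhair is living and takes 1/18.
Yasmin is living and takes 1/18.
Bashir is living and takes 1/18.
Hanan is living and takes 1/6.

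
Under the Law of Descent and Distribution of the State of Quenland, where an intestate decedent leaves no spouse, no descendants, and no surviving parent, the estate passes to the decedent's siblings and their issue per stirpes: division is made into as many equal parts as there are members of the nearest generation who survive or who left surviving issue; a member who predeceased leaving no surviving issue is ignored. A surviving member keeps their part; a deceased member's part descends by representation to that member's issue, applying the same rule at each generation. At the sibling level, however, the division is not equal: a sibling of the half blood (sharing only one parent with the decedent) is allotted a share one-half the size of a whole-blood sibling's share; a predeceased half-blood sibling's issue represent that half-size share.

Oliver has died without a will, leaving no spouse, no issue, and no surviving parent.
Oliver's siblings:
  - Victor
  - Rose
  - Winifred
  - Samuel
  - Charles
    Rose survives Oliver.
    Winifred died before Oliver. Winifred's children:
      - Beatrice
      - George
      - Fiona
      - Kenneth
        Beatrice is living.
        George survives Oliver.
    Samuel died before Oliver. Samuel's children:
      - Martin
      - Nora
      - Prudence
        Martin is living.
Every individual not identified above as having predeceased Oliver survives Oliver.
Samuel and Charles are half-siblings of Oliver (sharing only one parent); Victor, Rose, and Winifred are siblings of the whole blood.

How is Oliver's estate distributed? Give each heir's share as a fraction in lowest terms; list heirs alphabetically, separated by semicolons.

No spouse, descendants, or parent survives, so the estate passes to Oliver's siblings per stirpes.
Half-blood siblings count for one-half the weight of whole-blood siblings at the initial division.
Dividing 1 in proportion to weights (total weight 4): Victor (weight 1) → 1/4; Rose (weight 1) → 1/4; Winifred (weight 1) → 1/4; Samuel (weight 1/2) → 1/8; Charles (weight 1/2) → 1/8.
Victor is living and takes 1/4.
Rose is living and takes 1/4.
Winifred predeceased; the 1/4 allotted to Winifred's branch passes to Winifred's issue by representation.
The 1/4 is divided into 4 equal shares of 1/16 among Beatrice, George, Fiona, Kenneth.
Beatrice is living and takes 1/16.
George is living and takes 1/16.
Fiona is living and takes 1/16.
Kenneth is living and takes 1/16.
Samuel predeceased; the 1/8 allotted to Samuel's branch passes to Samuel's issue by representation.
The 1/8 is divided into 3 equal shares of 1/24 among Martin, Nora, Prudence.
Martin is living and takes 1/24.
Nora is living and takes 1/24.
Prudence is living and takes 1/24.
Charles is living and takes 1/8.

Beatrice 1/16; Charles 1/8; Fiona 1/16; George 1/16; Kenneth 1/16; Martin 1/24; Nora 1/24; Prudence 1/24; Rose 1/4; Victor 1/4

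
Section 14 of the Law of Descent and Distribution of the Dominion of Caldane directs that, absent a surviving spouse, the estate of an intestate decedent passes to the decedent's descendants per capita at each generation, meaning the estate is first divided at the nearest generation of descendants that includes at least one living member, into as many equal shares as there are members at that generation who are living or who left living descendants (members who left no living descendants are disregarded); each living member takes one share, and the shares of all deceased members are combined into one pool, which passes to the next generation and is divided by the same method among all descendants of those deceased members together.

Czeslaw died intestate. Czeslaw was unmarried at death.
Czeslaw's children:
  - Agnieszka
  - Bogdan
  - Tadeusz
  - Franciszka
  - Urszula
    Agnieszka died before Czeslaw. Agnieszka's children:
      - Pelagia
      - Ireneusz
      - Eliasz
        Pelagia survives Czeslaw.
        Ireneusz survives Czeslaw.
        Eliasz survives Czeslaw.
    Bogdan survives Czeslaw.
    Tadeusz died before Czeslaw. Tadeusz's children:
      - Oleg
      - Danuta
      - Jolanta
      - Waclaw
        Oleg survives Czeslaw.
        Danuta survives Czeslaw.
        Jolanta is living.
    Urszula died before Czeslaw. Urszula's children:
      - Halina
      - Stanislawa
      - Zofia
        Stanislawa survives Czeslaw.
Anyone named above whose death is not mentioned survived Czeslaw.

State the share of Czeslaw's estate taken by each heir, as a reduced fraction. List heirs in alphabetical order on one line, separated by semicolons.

Bogdan 1/5; Danuta 3/50; Eliasz 3/50; Franciszka 1/5; Halina 3/50; Ireneusz 3/50; Jolanta 3/50; Oleg 3/50; Pelagia 3/50; Stanislawa 3/50; Waclaw 3/50; Zofia 3/50

There is no surviving spouse, so the entire estate passes to Czeslaw's descendants per capita at each generation.
At generation 1 (Agnieszka, Bogdan, Tadeusz, Franciszka, Urszula) there are 5 shares of (1)/5 = 1/5 each.
Living: Bogdan and Franciszka — each takes 1/5.
Deceased: Agnieszka, Tadeusz, and Urszula. Their combined 3/5 is pooled and carried to generation 2.
At generation 2 (Pelagia, Ireneusz, Eliasz, Oleg, Danuta, Jolanta, Waclaw, Halina, Stanislawa, Zofia) there are 10 shares of (3/5)/10 = 3/50 each.
Living: Pelagia, Ireneusz, Eliasz, Oleg, Danuta, Jolanta, Waclaw, Halina, Stanislawa, and Zofia — each takes 3/50.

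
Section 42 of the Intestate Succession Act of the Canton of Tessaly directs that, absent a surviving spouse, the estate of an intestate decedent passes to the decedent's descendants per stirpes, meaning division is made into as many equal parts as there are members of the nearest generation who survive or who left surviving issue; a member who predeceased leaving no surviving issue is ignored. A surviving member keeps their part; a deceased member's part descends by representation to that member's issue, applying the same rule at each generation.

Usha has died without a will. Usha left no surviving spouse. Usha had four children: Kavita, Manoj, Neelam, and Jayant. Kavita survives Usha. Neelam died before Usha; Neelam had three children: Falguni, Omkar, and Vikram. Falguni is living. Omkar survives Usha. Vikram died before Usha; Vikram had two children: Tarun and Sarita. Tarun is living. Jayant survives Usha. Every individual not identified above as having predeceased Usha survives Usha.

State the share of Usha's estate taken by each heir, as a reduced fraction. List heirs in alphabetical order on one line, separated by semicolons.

Falguni 1/12; Jayant 1/4; Kavita 1/4; Manoj 1/4; Omkar 1/12; Sarita 1/24; Tarun 1/24

There is no surviving spouse, so the entire estate passes to Usha's descendants per stirpes.
The estate is divided into 4 equal shares of 1/4 among Kavita, Manoj, Neelam, Jayant.
Kavita is living and takes 1/4.
Manoj is living and takes 1/4.
Neelam predeceased; the 1/4 allotted to Neelam's branch passes to Neelam's issue by representation.
The 1/4 is divided into 3 equal shares of 1/12 among Falguni, Omkar, Vikram.
Falguni is living and takes 1/12.
Omkar is living and takes 1/12.
Vikram predeceased; the 1/12 allotted to Vikram's branch passes to Vikram's issue by representation.
The 1/12 is divided into 2 equal shares of 1/24 among Tarun, Sarita.
Tarun is living and takes 1/24.
Sarita is living and takes 1/24.
Jayant is living and takes 1/4.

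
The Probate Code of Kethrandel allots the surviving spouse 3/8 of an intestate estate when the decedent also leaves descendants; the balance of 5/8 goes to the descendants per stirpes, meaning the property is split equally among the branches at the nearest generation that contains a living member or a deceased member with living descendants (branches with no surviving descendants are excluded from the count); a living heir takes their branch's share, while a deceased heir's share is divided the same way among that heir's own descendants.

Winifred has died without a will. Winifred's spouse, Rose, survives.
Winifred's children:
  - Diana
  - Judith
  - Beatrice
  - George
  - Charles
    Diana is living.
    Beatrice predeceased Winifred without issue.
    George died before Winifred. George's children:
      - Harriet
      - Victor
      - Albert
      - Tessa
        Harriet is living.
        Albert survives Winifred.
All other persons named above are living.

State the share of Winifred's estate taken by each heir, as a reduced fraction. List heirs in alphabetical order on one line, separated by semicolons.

Albert 5/128; Charles 5/32; Diana 5/32; Harriet 5/128; Judith 5/32; Rose 3/8; Tessa 5/128; Victor 5/128

Rose, as surviving spouse, takes 3/8.
The remaining 5/8 passes to Winifred's descendants per stirpes.
Beatrice left no surviving issue, so that branch lapses and is disregarded.
The 5/8 is divided into 4 equal shares of 5/32 among Diana, Judith, George, Charles.
Diana is living and takes 5/32.
Judith is living and takes 5/32.
George predeceased; the 5/32 allotted to George's branch passes to George's issue by representation.
The 5/32 is divided into 4 equal shares of 5/128 among Harriet, Victor, Albert, Tessa.
Harriet is living and takes 5/128.
Victor is living and takes 5/128.
Albert is living and takes 5/128.
Tessa is living and takes 5/128.
Charles is living and takes 5/32.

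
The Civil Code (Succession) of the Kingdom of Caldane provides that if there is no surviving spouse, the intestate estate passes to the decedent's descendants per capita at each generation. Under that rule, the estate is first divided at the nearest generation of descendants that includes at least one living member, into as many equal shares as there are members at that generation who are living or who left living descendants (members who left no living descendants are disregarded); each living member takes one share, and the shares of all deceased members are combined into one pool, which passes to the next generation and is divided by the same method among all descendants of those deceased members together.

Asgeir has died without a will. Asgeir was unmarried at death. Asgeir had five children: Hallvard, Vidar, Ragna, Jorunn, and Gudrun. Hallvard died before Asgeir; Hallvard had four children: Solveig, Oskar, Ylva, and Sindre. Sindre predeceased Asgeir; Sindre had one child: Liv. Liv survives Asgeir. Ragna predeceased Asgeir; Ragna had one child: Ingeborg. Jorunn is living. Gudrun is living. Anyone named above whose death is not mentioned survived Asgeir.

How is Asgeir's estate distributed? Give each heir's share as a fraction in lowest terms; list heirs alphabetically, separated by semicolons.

Gudrun 1/5; Ingeborg 2/25; Jorunn 1/5; Liv 2/25; Oskar 2/25; Solveig 2/25; Vidar 1/5; Ylva 2/25

There is no surviving spouse, so the entire estate passes to Asgeir's descendants per capita at each generation.
At generation 1 (Hallvard, Vidar, Ragna, Jorunn, Gudrun) there are 5 shares of (1)/5 = 1/5 each.
Living: Vidar, Jorunn, and Gudrun — each takes 1/5.
Deceased: Hallvard and Ragna. Their combined 2/5 is pooled and carried to generation 2.
At generation 2 (Solveig, Oskar, Ylva, Sindre, Ingeborg) there are 5 shares of (2/5)/5 = 2/25 each.
Living: Solveig, Oskar, Ylva, and Ingeborg — each takes 2/25.
Deceased: Sindre. That 2/25 share is carried to generation 3.
At generation 3 (Liv) there are 1 shares of (2/25)/1 = 2/25 each.
Living: Liv — each takes 2/25.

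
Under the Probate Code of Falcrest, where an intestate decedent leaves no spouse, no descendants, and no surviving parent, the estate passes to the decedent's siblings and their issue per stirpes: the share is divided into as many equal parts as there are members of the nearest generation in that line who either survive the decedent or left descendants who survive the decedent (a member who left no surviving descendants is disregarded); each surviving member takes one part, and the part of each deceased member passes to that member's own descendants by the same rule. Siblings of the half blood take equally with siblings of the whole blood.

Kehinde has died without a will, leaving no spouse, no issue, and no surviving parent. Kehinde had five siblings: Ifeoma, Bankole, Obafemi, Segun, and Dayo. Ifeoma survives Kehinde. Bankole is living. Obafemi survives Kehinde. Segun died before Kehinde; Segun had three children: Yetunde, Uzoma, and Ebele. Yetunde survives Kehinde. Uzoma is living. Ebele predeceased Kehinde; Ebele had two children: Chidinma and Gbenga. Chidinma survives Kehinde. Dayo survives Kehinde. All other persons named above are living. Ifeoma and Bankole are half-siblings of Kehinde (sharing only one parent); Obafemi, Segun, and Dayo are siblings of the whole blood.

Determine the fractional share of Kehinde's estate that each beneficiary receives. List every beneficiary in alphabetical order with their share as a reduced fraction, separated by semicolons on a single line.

No spouse, descendants, or parent survives, so the estate passes to Kehinde's siblings per stirpes.
Half-blood and whole-blood siblings take equally under the stated rule.
The estate is divided into 5 equal shares of 1/5 among Ifeoma, Bankole, Obafemi, Segun, Dayo.
Ifeoma is living and takes 1/5.
Bankole is living and takes 1/5.
Obafemi is living and takes 1/5.
Segun predeceased; the 1/5 allotted to Segun's branch passes to Segun's issue by representation.
The 1/5 is divided into 3 equal shares of 1/15 among Yetunde, Uzoma, Ebele.
Yetunde is living and takes 1/15.
Uzoma is living and takes 1/15.
Ebele predeceased; the 1/15 allotted to Ebele's branch passes to Ebele's issue by representation.
The 1/15 is divided into 2 equal shares of 1/30 among Chidinma, Gbenga.
Chidinma is living and takes 1/30.
Gbenga is living and takes 1/30.
Dayo is living and takes 1/5.

Bankole 1/5; Chidinma 1/30; Dayo 1/5; Gbenga 1/30; Ifeoma 1/5; Obafemi 1/5; Uzoma 1/15; Yetunde 1/15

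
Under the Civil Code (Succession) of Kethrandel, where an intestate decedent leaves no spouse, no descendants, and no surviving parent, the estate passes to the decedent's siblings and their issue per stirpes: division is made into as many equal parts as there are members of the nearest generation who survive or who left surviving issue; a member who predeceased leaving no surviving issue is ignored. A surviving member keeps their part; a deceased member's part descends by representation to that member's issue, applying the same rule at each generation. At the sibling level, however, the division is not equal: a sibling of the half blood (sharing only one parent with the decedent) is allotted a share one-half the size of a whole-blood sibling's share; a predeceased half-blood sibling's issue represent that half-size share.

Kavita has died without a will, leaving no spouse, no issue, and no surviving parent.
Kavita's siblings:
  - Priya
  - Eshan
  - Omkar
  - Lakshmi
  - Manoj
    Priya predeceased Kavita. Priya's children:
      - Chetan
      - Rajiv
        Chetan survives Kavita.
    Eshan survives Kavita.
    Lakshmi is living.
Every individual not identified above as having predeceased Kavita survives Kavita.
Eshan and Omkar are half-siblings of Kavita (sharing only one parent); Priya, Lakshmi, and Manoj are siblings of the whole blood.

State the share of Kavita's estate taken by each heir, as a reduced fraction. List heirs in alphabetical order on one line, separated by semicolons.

No spouse, descendants, or parent survives, so the estate passes to Kavita's siblings per stirpes.
Half-blood siblings count for one-half the weight of whole-blood siblings at the initial division.
Dividing 1 in proportion to weights (total weight 4): Priya (weight 1) → 1/4; Eshan (weight 1/2) → 1/8; Omkar (weight 1/2) → 1/8; Lakshmi (weight 1) → 1/4; Manoj (weight 1) → 1/4.
Priya predeceased; the 1/4 allotted to Priya's branch passes to Priya's issue by representation.
The 1/4 is divided into 2 equal shares of 1/8 among Chetan, Rajiv.
Chetan is living and takes 1/8.
Rajiv is living and takes 1/8.
Eshan is living and takes 1/8.
Omkar is living and takes 1/8.
Lakshmi is living and takes 1/4.
Manoj is living and takes 1/4.

Chetan 1/8; Eshan 1/8; Lakshmi 1/4; Manoj 1/4; Omkar 1/8; Rajiv 1/8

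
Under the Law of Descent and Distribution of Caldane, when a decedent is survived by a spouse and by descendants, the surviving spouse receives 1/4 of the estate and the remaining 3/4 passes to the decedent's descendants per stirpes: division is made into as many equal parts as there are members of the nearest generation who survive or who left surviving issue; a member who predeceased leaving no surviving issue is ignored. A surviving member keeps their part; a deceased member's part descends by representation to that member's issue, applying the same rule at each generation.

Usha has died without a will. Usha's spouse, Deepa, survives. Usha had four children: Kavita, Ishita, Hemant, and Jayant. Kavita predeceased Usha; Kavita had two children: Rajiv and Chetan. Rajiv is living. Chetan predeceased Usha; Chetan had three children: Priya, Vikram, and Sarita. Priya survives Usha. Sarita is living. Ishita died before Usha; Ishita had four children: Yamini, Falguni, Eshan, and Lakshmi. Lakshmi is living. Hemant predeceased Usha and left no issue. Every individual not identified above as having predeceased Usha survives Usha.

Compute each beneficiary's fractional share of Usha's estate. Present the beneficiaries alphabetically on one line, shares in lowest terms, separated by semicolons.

Deepa 1/4; Eshan 1/16; Falguni 1/16; Jayant 1/4; Lakshmi 1/16; Priya 1/24; Rajiv 1/8; Sarita 1/24; Vikram 1/24; Yamini 1/16

Deepa, as surviving spouse, takes 1/4.
The remaining 3/4 passes to Usha's descendants per stirpes.
Hemant left no surviving issue, so that branch lapses and is disregarded.
The 3/4 is divided into 3 equal shares of 1/4 among Kavita, Ishita, Jayant.
Kavita predeceased; the 1/4 allotted to Kavita's branch passes to Kavita's issue by representation.
The 1/4 is divided into 2 equal shares of 1/8 among Rajiv, Chetan.
Rajiv is living and takes 1/8.
Chetan predeceased; the 1/8 allotted to Chetan's branch passes to Chetan's issue by representation.
The 1/8 is divided into 3 equal shares of 1/24 among Priya, Vikram, Sarita.
Priya is living and takes 1/24.
Vikram is living and takes 1/24.
Sarita is living and takes 1/24.
Ishita predeceased; the 1/4 allotted to Ishita's branch passes to Ishita's issue by representation.
The 1/4 is divided into 4 equal shares of 1/16 among Yamini, Falguni, Eshan, Lakshmi.
Yamini is living and takes 1/16.
Falguni is living and takes 1/16.
Eshan is living and takes 1/16.
Lakshmi is living and takes 1/16.
Jayant is living and takes 1/4.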